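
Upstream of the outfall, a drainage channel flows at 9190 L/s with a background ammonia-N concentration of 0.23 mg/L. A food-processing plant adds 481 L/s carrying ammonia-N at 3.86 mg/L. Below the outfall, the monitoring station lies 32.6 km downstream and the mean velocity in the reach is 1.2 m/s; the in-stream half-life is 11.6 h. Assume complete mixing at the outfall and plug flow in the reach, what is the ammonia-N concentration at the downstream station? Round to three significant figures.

After mixing, C = (9190·0.2300 + 481.0·3.860) / 9671 = 3970/9671 = 0.4105 mg/L.
Travel time t = 32.6·1000 / 1.2 = 27170 s = 7.546 h.
Half-life 11.6 h → k = ln 2 / 11.6 = 0.05975 h⁻¹ = 1.434 d⁻¹.
First-order decay: C = 0.4105·exp(−k·t) = 0.4105·0.6370 = 0.2615 mg/L.

0.262 mg/L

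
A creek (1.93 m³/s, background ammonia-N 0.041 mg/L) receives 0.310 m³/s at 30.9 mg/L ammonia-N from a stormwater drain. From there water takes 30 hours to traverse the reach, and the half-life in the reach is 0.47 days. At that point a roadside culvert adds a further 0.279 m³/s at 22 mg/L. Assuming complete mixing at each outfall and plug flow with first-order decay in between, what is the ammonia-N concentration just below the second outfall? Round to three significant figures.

3.04 mg/L

Conservation of mass: C = (1.930·0.04100 + 0.3100·30.90) / 2.240 = 9.658/2.240 = 4.312 mg/L; combined flow 2.240 m³/s.
Half-life 0.47 d → k = ln 2 / 0.47 = 1.475 d⁻¹.
Applying C = C₀e^(−kt): 4.312 × 0.1583 = 0.6824 mg/L.
Second outfall: C = (2.240·0.6824 + 0.2790·22.00)/2.519 = 3.043 mg/L.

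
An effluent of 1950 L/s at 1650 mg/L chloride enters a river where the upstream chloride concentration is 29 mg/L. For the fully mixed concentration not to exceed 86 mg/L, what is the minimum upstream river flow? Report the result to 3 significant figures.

Set C_mix = 86: (Q·29.00 + 1950·1650) / (Q + 1950) = 86
→ Q = 1950·(1650 − 86)/(86 − 29.00) = 53510 L/s.

53500 L/s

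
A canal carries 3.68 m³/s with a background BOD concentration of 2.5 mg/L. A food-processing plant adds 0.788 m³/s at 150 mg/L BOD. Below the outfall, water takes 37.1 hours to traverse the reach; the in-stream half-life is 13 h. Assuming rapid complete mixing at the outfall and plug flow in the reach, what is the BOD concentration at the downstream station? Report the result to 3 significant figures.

Flow-weighted average: C = (3.680·2.500 + 0.7880·150.0) / 4.468 = 127.4/4.468 = 28.51 mg/L.
Half-life 13 h → k = ln 2 / 13 = 0.05332 h⁻¹ = 1.280 d⁻¹.
Decay over the reach: 28.51·exp(−kt) = 28.51·0.1383 = 3.944 mg/L.

3.94 mg/L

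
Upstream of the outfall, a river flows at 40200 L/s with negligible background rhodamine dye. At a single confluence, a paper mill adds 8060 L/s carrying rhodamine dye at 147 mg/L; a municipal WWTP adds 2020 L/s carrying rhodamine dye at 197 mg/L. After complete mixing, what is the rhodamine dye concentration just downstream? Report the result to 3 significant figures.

Mass balance: C = (40200·0 + 8060·147.0 + 2020·197.0) / 50280 = 1583000/50280 = 31.48 mg/L.

31.5 mg/L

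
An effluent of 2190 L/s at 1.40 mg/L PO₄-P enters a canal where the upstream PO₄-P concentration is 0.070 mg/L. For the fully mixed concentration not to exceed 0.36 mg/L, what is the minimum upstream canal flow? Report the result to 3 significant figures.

Set C_mix = 0.36: (Q·0.07000 + 2190·1.400) / (Q + 2190) = 0.36
→ Q = 2190·(1.400 − 0.36)/(0.36 − 0.07000) = 7854 L/s.

7850 L/s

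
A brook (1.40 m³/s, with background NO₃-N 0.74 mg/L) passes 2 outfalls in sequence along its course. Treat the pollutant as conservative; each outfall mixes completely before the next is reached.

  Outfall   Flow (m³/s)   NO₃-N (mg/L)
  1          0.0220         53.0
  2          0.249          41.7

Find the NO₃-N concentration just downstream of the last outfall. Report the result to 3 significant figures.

7.53 mg/L

Outfall 1: combined Q = 1.422 m³/s; C = (1.400·0.7400 + 0.02200·53.00)/1.422 = 1.549 mg/L.
Outfall 2: combined Q = 1.671 m³/s; C = (1.422·1.549 + 0.2490·41.70)/1.671 = 7.532 mg/L.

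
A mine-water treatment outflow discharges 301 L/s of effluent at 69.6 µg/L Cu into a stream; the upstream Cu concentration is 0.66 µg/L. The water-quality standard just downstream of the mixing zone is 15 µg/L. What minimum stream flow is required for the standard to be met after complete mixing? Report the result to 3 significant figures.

Set C_mix = 15: (Q·0.6600 + 301.0·69.60) / (Q + 301.0) = 15
→ Q = 301.0·(69.60 − 15)/(15 − 0.6600) = 1146 L/s.

1150 L/s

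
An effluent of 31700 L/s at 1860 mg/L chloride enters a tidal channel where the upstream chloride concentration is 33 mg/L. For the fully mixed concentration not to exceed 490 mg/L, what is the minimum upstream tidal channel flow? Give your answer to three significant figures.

95000 L/s

Set C_mix = 490: (Q·33.00 + 31700·1860) / (Q + 31700) = 490
→ Q = 31700·(1860 − 490)/(490 − 33.00) = 95030 L/s.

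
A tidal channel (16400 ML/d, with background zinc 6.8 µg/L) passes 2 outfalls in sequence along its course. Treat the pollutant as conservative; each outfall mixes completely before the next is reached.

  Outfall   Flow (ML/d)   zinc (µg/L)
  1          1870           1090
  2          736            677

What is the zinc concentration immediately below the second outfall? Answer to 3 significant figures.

Outfall 1: combined Q = 18270 ML/d; C = (16400·6.800 + 1870·1090)/18270 = 117.7 µg/L.
Outfall 2: combined Q = 19010 ML/d; C = (18270·117.7 + 736.0·677.0)/19010 = 139.3 µg/L.

139 µg/L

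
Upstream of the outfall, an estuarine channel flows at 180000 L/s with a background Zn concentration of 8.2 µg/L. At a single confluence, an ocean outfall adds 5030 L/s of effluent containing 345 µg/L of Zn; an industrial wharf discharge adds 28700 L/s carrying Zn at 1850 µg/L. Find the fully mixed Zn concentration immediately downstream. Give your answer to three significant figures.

263 µg/L

Mixed concentration C = ΣQC/ΣQ = (180000·8.200 + 5030·345.0 + 28700·1850) / 213700 = 56310000/213700 = 263.4 µg/L.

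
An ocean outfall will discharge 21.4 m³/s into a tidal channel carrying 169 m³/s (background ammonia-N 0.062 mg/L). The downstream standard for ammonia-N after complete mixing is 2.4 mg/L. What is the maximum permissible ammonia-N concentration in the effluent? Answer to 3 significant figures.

20.9 mg/L

At the limit, (Qr·Cr + Qe·Cₑ)/(Qr + Qe) = 2.4:
Cₑ = (190.4·2.4 − 169.0·0.06200) / 21.40 = 20.86 mg/L.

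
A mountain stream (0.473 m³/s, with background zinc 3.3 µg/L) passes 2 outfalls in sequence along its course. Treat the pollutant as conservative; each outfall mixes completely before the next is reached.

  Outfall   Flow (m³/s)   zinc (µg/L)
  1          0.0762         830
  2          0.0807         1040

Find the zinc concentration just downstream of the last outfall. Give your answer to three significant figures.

Outfall 1: combined Q = 0.5492 m³/s; C = (0.4730·3.300 + 0.07620·830.0)/0.5492 = 118.0 µg/L.
Outfall 2: combined Q = 0.6299 m³/s; C = (0.5492·118.0 + 0.08070·1040)/0.6299 = 236.1 µg/L.

236 µg/L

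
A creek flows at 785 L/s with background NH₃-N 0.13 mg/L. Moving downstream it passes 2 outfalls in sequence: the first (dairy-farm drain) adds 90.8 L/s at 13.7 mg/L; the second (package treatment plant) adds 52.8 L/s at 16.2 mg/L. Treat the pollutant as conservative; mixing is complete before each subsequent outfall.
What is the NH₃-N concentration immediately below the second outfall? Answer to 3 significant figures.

2.37 mg/L

Below outfall 1: Q → 875.8 L/s, C = (785.0·0.1300 + 90.80·13.70)/875.8 = 1.537 mg/L.
Below outfall 2: Q → 928.6 L/s, C = (875.8·1.537 + 52.80·16.20)/928.6 = 2.371 mg/L.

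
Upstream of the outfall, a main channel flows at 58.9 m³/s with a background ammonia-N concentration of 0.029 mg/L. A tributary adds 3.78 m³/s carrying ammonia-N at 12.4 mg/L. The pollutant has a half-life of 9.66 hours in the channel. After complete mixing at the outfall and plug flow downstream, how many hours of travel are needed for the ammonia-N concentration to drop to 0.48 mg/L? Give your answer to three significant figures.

After mixing, C = (58.90·0.02900 + 3.780·12.40) / 62.68 = 48.58/62.68 = 0.7750 mg/L.
Half-life 9.66 h → k = ln 2 / 9.66 = 0.07175 h⁻¹ = 1.722 d⁻¹.
0.7750·exp(−k·t) = 0.48 → t = ln(0.7750/0.48)/k = 24040 s = 6.678 h.

6.68 h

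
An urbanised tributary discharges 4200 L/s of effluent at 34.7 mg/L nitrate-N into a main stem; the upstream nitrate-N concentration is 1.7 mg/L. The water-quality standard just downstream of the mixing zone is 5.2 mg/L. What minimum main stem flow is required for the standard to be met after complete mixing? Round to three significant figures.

Set C_mix = 5.2: (Q·1.700 + 4200·34.70) / (Q + 4200) = 5.2
→ Q = 4200·(34.70 − 5.2)/(5.2 − 1.700) = 35400 L/s.

35400 L/s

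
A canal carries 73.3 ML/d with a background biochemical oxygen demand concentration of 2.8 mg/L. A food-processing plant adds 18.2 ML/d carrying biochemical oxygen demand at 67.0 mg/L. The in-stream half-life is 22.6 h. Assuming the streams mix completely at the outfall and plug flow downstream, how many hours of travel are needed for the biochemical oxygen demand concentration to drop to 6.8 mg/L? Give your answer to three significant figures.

27.0 h

After mixing, C = (73.30·2.800 + 18.20·67.00) / 91.50 = 1425/91.50 = 15.57 mg/L.
Half-life 22.6 h → k = ln 2 / 22.6 = 0.03067 h⁻¹ = 0.7361 d⁻¹.
15.57·exp(−k·t) = 6.8 → t = ln(15.57/6.8)/k = 97240 s = 27.01 h.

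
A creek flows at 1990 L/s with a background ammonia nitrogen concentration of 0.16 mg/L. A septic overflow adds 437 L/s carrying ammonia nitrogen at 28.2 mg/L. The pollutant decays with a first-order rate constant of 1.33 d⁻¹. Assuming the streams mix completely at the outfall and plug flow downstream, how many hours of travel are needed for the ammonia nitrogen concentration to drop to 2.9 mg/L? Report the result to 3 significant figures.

Mass balance: C = (1990·0.1600 + 437.0·28.20) / 2427 = 12640/2427 = 5.209 mg/L.
5.209·exp(−k·t) = 2.9 → t = ln(5.209/2.9)/k = 38040 s = 10.57 h.

10.6 h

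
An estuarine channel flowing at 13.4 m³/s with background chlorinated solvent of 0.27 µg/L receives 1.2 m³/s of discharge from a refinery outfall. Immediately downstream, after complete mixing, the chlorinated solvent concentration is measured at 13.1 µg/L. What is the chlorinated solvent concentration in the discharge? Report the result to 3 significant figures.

Mass balance: 13.40·0.2700 + 1.200·Cₑ = 14.60·13.10
→ Cₑ = (14.60·13.10 − 13.40·0.2700) / 1.200 = 156.4 µg/L.

156 µg/L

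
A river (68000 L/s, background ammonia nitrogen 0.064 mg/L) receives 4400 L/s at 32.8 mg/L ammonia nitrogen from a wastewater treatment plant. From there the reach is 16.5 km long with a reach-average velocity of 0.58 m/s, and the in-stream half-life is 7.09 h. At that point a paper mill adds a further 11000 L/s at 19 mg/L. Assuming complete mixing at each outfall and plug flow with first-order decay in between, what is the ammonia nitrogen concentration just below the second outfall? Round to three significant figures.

3.33 mg/L

Conservation of mass: C = (68000·0.06400 + 4400·32.80) / 72400 = 148700/72400 = 2.053 mg/L; combined flow 72400 L/s.
Travel time t = 16.5·1000 / 0.58 = 28450 s = 7.902 h.
Half-life 7.09 h → k = ln 2 / 7.09 = 0.09776 h⁻¹ = 2.346 d⁻¹.
First-order decay: C = 2.053·exp(−k·t) = 2.053·0.4618 = 0.9484 mg/L.
At the second outfall, C = (72400·0.9484 + 11000·19.00) / (72400 + 11000) = 3.329 mg/L.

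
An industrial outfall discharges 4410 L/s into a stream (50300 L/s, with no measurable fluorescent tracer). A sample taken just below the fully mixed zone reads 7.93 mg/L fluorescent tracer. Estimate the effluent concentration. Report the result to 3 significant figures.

Mass balance: 50300·0 + 4410·Cₑ = 54710·7.930
→ Cₑ = (54710·7.930 − 50300·0) / 4410 = 98.38 mg/L.

98.4 mg/L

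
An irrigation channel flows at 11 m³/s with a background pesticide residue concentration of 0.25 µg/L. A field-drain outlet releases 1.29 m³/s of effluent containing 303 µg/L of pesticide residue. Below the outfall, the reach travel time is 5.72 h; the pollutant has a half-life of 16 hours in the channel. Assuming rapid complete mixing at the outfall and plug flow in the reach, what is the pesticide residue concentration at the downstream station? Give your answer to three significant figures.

25.0 µg/L

Mixed concentration C = ΣQC/ΣQ = (11.00·0.2500 + 1.290·303.0) / 12.29 = 393.6/12.29 = 32.03 µg/L.
Half-life 16 h → k = ln 2 / 16 = 0.04332 h⁻¹ = 1.040 d⁻¹.
Applying C = C₀e^(−kt): 32.03 × 0.7805 = 25.00 µg/L.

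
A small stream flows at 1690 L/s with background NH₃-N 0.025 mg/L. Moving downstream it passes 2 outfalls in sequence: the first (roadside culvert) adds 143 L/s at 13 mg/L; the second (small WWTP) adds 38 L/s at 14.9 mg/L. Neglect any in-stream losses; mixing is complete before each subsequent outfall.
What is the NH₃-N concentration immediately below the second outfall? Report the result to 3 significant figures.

1.32 mg/L

Outfall 1: combined Q = 1833 L/s; C = (1690·0.02500 + 143.0·13.00)/1833 = 1.037 mg/L.
Outfall 2: combined Q = 1871 L/s; C = (1833·1.037 + 38.00·14.90)/1871 = 1.319 mg/L.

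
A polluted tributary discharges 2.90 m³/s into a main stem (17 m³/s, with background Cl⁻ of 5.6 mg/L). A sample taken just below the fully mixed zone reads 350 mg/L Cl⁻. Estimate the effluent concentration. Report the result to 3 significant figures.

Mass balance: 17.00·5.600 + 2.900·Cₑ = 19.90·350.0
→ Cₑ = (19.90·350.0 − 17.00·5.600) / 2.900 = 2369 mg/L.

2370 mg/L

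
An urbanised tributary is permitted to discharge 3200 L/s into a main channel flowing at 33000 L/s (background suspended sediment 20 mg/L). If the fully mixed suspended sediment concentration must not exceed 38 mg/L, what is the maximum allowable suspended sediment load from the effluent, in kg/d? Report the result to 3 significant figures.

Mass balance at the limit: 33000·20.00 + 3200·Cₑ = 36200·38 → Cₑ = 223.6 mg/L.
3200 L/s = 3.200 m³/s. Load = 3.200 m³/s × 223.6 g/m³ × 86 400 s/d = 61830 kg/d.

61800 kg/d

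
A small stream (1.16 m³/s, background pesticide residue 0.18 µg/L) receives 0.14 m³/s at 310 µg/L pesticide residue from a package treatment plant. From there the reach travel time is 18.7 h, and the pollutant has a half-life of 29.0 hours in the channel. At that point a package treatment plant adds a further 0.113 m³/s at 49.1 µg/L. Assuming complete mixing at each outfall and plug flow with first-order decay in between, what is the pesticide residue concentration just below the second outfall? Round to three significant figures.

Mass balance: C = (1.160·0.1800 + 0.1400·310.0) / 1.300 = 43.61/1.300 = 33.55 µg/L; combined flow 1.300 m³/s.
Half-life 29.0 h → k = ln 2 / 29.0 = 0.02390 h⁻¹ = 0.5736 d⁻¹.
Applying C = C₀e^(−kt): 33.55 × 0.6396 = 21.45 µg/L.
At the second outfall, C = (1.300·21.45 + 0.1130·49.10) / (1.300 + 0.1130) = 23.67 µg/L.

23.7 µg/L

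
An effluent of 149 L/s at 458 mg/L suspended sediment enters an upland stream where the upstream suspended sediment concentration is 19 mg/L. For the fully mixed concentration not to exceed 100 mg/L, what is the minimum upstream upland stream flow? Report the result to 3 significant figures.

Set C_mix = 100: (Q·19.00 + 149.0·458.0) / (Q + 149.0) = 100
→ Q = 149.0·(458.0 − 100)/(100 − 19.00) = 658.5 L/s.

659 L/s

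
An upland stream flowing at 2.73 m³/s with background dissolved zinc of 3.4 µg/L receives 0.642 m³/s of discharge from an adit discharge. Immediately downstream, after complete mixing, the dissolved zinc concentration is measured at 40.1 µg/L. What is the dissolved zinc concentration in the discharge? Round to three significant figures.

196 µg/L

Mass balance: 2.730·3.400 + 0.6420·Cₑ = 3.372·40.10
→ Cₑ = (3.372·40.10 − 2.730·3.400) / 0.6420 = 196.2 µg/L.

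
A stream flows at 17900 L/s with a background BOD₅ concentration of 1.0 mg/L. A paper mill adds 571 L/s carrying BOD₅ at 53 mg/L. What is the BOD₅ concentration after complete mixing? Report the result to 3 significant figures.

2.61 mg/L

Mixed concentration C = ΣQC/ΣQ = (17900·1.000 + 571.0·53.00) / 18470 = 48160/18470 = 2.607 mg/L.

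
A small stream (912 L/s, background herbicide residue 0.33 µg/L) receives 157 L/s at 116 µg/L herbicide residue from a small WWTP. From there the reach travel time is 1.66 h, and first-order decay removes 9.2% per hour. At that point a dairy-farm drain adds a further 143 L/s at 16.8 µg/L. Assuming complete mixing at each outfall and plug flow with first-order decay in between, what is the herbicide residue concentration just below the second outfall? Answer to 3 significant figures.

Mass balance: C = (912.0·0.3300 + 157.0·116.0) / 1069 = 18510/1069 = 17.32 µg/L; combined flow 1069 L/s.
9.2%/h lost → k = −ln(1 − 0.092) = 0.09651 h⁻¹.
Applying C = C₀e^(−kt): 17.32 × 0.8520 = 14.75 µg/L.
Second outfall: C = (1069·14.75 + 143.0·16.80)/1212 = 15.00 µg/L.

15.0 µg/L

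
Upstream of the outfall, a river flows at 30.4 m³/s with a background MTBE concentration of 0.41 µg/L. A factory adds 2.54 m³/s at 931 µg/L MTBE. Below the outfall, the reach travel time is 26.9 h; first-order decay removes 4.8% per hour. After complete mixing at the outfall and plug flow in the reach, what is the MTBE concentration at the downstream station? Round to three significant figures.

Mixed concentration C = ΣQC/ΣQ = (30.40·0.4100 + 2.540·931.0) / 32.94 = 2377/32.94 = 72.17 µg/L.
4.8%/h lost → k = −ln(1 − 0.048) = 0.04919 h⁻¹.
After decay, C = 72.17 × e^(−kt) = 72.17 × 0.2663 = 19.22 µg/L.

19.2 µg/L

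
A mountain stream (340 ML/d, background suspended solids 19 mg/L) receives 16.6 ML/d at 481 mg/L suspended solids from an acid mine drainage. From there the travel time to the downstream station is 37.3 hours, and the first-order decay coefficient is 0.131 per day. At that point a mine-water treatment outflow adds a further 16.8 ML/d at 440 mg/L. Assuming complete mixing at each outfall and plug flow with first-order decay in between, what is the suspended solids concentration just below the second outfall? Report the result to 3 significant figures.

Mass balance: C = (340.0·19.00 + 16.60·481.0) / 356.6 = 14440/356.6 = 40.51 mg/L; combined flow 356.6 ML/d.
Applying C = C₀e^(−kt): 40.51 × 0.8158 = 33.04 mg/L.
Second outfall: C = (356.6·33.04 + 16.80·440.0)/373.4 = 51.35 mg/L.

51.4 mg/L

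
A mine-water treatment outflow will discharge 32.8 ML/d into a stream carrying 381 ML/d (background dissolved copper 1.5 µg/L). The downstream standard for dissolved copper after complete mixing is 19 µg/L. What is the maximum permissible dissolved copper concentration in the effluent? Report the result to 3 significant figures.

222 µg/L

At the limit, (Qr·Cr + Qe·Cₑ)/(Qr + Qe) = 19:
Cₑ = (413.8·19 − 381.0·1.500) / 32.80 = 222.3 µg/L.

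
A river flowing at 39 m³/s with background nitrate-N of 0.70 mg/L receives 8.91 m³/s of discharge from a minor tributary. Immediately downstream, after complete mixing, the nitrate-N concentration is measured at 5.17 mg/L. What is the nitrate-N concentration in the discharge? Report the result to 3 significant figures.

24.7 mg/L

Mass balance: 39.00·0.7000 + 8.910·Cₑ = 47.91·5.170
→ Cₑ = (47.91·5.170 − 39.00·0.7000) / 8.910 = 24.74 mg/L.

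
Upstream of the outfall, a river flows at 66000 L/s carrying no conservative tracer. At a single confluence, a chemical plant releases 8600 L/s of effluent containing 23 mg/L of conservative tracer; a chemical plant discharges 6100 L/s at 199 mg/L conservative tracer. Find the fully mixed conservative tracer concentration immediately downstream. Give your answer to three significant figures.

17.5 mg/L

Conservation of mass: C = (66000·0 + 8600·23.00 + 6100·199.0) / 80700 = 1412000/80700 = 17.49 mg/L.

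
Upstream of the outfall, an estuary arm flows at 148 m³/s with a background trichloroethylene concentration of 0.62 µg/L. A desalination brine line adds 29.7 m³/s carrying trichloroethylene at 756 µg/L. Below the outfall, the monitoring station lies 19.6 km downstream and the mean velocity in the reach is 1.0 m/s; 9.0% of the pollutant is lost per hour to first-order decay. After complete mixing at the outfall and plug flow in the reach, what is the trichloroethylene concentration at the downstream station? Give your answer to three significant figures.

After mixing, C = (148.0·0.6200 + 29.70·756.0) / 177.7 = 22540/177.7 = 126.9 µg/L.
Travel time t = 19.6·1000 / 1.0 = 19600 s = 5.444 h.
9.0%/h lost → k = −ln(1 − 0.09) = 0.09431 h⁻¹.
Decay over the reach: 126.9·exp(−kt) = 126.9·0.5984 = 75.92 µg/L.

75.9 µg/L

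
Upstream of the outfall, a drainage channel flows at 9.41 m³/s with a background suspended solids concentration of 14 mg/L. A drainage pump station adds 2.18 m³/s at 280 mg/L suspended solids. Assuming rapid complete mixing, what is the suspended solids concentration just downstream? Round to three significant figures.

64.0 mg/L

Mass balance: C = (9.410·14.00 + 2.180·280.0) / 11.59 = 742.1/11.59 = 64.03 mg/L.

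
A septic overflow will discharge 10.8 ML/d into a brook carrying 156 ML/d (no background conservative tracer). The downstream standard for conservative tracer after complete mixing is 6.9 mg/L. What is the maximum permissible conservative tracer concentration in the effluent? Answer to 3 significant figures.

107 mg/L

At the limit, (Qr·Cr + Qe·Cₑ)/(Qr + Qe) = 6.9:
Cₑ = (166.8·6.9 − 156.0·0) / 10.80 = 106.6 mg/L.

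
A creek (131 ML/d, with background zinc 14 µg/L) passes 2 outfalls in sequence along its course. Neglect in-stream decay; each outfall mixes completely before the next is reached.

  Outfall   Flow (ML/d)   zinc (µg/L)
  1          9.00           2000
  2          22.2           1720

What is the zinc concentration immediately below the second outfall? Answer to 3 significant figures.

Below outfall 1: Q → 140.0 ML/d, C = (131.0·14.00 + 9.000·2000)/140.0 = 141.7 µg/L.
Below outfall 2: Q → 162.2 ML/d, C = (140.0·141.7 + 22.20·1720)/162.2 = 357.7 µg/L.

358 µg/L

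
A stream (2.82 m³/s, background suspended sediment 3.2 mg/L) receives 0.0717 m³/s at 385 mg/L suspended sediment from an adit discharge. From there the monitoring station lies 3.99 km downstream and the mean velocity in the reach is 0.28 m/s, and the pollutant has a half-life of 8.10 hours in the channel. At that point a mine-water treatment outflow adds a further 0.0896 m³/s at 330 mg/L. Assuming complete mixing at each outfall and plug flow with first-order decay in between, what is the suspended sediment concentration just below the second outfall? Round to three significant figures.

18.7 mg/L

Conservation of mass: C = (2.820·3.200 + 0.07170·385.0) / 2.892 = 36.63/2.892 = 12.67 mg/L; combined flow 2.892 m³/s.
Travel time t = 3.99·1000 / 0.28 = 14250 s = 3.958 h.
Half-life 8.10 h → k = ln 2 / 8.10 = 0.08557 h⁻¹ = 2.054 d⁻¹.
After decay, C = 12.67 × e^(−kt) = 12.67 × 0.7127 = 9.027 mg/L.
At the second outfall, C = (2.892·9.027 + 0.08960·330.0) / (2.892 + 0.08960) = 18.67 mg/L.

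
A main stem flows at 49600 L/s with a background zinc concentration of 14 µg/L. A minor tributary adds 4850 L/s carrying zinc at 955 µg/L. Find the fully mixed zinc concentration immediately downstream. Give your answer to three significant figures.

97.8 µg/L

Mixed concentration C = ΣQC/ΣQ = (49600·14.00 + 4850·955.0) / 54450 = 5326000/54450 = 97.82 µg/L.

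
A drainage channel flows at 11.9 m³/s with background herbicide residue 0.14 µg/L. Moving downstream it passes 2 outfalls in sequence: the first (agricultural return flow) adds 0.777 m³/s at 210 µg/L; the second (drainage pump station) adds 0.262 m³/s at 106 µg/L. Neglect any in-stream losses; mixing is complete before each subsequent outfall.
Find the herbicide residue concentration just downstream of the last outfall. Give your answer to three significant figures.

Below outfall 1: Q → 12.68 m³/s, C = (11.90·0.1400 + 0.7770·210.0)/12.68 = 13.00 µg/L.
Below outfall 2: Q → 12.94 m³/s, C = (12.68·13.00 + 0.2620·106.0)/12.94 = 14.89 µg/L.

14.9 µg/L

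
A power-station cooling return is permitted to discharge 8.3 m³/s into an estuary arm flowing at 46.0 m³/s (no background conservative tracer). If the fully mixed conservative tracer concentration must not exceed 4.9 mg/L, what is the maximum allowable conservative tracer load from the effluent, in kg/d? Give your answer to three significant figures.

23000 kg/d

Mass balance at the limit: 46.00·0 + 8.300·Cₑ = 54.30·4.9 → Cₑ = 32.06 mg/L.
Load = 8.300 m³/s × 32.06 g/m³ × 86 400 s/d = 22990 kg/d.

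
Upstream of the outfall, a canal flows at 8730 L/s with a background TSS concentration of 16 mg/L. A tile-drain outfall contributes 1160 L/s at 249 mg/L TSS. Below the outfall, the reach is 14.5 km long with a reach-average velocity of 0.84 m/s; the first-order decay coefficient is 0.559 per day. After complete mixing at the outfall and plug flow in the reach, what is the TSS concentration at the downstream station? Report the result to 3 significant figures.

38.7 mg/L

After mixing, C = (8730·16.00 + 1160·249.0) / 9890 = 428500/9890 = 43.33 mg/L.
Travel time t = 14.5·1000 / 0.84 = 17260 s = 4.795 h.
After decay, C = 43.33 × e^(−kt) = 43.33 × 0.8943 = 38.75 mg/L.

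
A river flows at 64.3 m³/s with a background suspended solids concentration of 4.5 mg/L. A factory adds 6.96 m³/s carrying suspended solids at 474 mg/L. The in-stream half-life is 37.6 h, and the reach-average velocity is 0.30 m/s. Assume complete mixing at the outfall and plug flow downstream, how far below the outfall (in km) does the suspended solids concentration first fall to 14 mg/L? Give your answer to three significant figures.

75.0 km

Conservation of mass: C = (64.30·4.500 + 6.960·474.0) / 71.26 = 3588/71.26 = 50.36 mg/L.
Half-life 37.6 h → k = ln 2 / 37.6 = 0.01843 h⁻¹ = 0.4424 d⁻¹.
Set 50.36·exp(−k·t) = 14 → t = ln(50.36/14)/k = 250000 s = 69.44 h.
Distance = v·t = 0.30·250000 = 74990 m = 74.99 km.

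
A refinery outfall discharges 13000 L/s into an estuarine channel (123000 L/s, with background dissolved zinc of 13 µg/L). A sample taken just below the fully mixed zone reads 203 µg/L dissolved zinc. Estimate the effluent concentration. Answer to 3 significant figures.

2000 µg/L

Mass balance: 123000·13.00 + 13000·Cₑ = 136000·203.0
→ Cₑ = (136000·203.0 − 123000·13.00) / 13000 = 2001 µg/L.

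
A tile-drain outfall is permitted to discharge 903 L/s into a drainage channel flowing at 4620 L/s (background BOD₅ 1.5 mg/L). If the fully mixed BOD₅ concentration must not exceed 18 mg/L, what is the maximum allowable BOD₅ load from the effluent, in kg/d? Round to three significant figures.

Mass balance at the limit: 4620·1.500 + 903.0·Cₑ = 5523·18 → Cₑ = 102.4 mg/L.
903.0 L/s = 0.9030 m³/s. Load = 0.9030 m³/s × 102.4 g/m³ × 86 400 s/d = 7991 kg/d.

7990 kg/d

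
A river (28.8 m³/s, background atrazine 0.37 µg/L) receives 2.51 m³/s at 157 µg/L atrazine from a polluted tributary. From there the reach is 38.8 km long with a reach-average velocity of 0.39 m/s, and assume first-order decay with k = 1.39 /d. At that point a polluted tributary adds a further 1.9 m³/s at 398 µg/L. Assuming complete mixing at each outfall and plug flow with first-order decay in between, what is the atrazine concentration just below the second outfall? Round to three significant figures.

Conservation of mass: C = (28.80·0.3700 + 2.510·157.0) / 31.31 = 404.7/31.31 = 12.93 µg/L; combined flow 31.31 m³/s.
Travel time t = 38.8·1000 / 0.39 = 99490 s = 27.64 h.
First-order decay: C = 12.93·exp(−k·t) = 12.93·0.2018 = 2.608 µg/L.
At the second outfall, C = (31.31·2.608 + 1.900·398.0) / (31.31 + 1.900) = 25.23 µg/L.

25.2 µg/L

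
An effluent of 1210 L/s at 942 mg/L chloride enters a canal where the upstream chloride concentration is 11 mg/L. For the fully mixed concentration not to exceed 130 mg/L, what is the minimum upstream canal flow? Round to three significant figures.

8260 L/s

Set C_mix = 130: (Q·11.00 + 1210·942.0) / (Q + 1210) = 130
→ Q = 1210·(942.0 − 130)/(130 − 11.00) = 8256 L/s.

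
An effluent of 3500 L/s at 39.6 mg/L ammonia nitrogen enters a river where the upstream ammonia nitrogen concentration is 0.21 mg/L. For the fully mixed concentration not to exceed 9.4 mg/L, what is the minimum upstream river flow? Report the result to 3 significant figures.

Set C_mix = 9.4: (Q·0.2100 + 3500·39.60) / (Q + 3500) = 9.4
→ Q = 3500·(39.60 − 9.4)/(9.4 − 0.2100) = 11500 L/s.

11500 L/s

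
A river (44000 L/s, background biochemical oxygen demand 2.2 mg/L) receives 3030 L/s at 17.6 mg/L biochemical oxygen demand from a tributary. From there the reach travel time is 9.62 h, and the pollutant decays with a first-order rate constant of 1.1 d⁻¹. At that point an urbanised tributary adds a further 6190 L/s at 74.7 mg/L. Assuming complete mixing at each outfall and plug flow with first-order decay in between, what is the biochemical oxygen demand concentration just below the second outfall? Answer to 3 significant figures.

10.5 mg/L

After mixing, C = (44000·2.200 + 3030·17.60) / 47030 = 150100/47030 = 3.192 mg/L; combined flow 47030 L/s.
Applying C = C₀e^(−kt): 3.192 × 0.6434 = 2.054 mg/L.
Second outfall: C = (47030·2.054 + 6190·74.70)/53220 = 10.50 mg/L.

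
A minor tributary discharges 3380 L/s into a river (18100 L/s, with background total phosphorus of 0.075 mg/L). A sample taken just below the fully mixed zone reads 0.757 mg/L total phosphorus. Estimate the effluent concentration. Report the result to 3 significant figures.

4.41 mg/L

Mass balance: 18100·0.07500 + 3380·Cₑ = 21480·0.7570
→ Cₑ = (21480·0.7570 − 18100·0.07500) / 3380 = 4.409 mg/L.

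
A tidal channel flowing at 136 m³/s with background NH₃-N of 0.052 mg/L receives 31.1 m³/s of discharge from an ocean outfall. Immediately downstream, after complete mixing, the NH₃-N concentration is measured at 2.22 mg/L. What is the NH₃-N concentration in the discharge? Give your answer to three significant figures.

Mass balance: 136.0·0.05200 + 31.10·Cₑ = 167.1·2.220
→ Cₑ = (167.1·2.220 − 136.0·0.05200) / 31.10 = 11.70 mg/L.

11.7 mg/L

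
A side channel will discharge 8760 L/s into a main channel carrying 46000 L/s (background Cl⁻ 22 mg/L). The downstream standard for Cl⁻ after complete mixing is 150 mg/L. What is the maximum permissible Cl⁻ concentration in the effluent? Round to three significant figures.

At the limit, (Qr·Cr + Qe·Cₑ)/(Qr + Qe) = 150:
Cₑ = (54760·150 − 46000·22.00) / 8760 = 822.1 mg/L.

822 mg/L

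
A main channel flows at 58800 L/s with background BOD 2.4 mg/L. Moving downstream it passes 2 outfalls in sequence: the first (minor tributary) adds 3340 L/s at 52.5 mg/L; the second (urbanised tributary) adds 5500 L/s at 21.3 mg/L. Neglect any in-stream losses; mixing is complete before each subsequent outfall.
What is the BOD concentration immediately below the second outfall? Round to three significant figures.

6.41 mg/L

Outfall 1: combined Q = 62140 L/s; C = (58800·2.400 + 3340·52.50)/62140 = 5.093 mg/L.
Outfall 2: combined Q = 67640 L/s; C = (62140·5.093 + 5500·21.30)/67640 = 6.411 mg/L.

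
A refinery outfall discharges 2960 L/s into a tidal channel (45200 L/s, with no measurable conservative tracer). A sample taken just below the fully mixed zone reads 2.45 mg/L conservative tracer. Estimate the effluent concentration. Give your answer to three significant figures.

Mass balance: 45200·0 + 2960·Cₑ = 48160·2.450
→ Cₑ = (48160·2.450 − 45200·0) / 2960 = 39.86 mg/L.

39.9 mg/L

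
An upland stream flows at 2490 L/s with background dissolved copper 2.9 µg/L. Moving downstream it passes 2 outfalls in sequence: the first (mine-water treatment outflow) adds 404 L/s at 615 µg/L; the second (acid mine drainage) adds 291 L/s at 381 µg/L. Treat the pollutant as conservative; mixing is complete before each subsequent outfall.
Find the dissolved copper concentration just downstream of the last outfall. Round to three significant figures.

Below outfall 1: Q → 2894 L/s, C = (2490·2.900 + 404.0·615.0)/2894 = 88.35 µg/L.
Below outfall 2: Q → 3185 L/s, C = (2894·88.35 + 291.0·381.0)/3185 = 115.1 µg/L.

115 µg/L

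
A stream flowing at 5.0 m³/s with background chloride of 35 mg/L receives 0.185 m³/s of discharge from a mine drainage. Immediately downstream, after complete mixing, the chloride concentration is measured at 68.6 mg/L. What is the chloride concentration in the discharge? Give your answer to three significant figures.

977 mg/L

Mass balance: 5.000·35.00 + 0.1850·Cₑ = 5.185·68.60
→ Cₑ = (5.185·68.60 − 5.000·35.00) / 0.1850 = 976.7 mg/L.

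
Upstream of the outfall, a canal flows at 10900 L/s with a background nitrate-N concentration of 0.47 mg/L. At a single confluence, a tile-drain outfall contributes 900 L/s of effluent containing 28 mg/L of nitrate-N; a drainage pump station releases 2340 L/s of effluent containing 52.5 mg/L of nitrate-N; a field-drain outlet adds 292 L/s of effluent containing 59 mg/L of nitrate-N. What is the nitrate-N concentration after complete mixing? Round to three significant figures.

Mass balance: C = (10900·0.4700 + 900.0·28.00 + 2340·52.50 + 292.0·59.00) / 14430 = 170400/14430 = 11.81 mg/L.

11.8 mg/L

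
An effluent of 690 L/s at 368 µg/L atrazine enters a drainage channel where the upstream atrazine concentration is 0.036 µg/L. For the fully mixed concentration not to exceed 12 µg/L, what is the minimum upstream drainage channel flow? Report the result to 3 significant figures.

20500 L/s

Set C_mix = 12: (Q·0.03600 + 690.0·368.0) / (Q + 690.0) = 12
→ Q = 690.0·(368.0 − 12)/(12 − 0.03600) = 20530 L/s.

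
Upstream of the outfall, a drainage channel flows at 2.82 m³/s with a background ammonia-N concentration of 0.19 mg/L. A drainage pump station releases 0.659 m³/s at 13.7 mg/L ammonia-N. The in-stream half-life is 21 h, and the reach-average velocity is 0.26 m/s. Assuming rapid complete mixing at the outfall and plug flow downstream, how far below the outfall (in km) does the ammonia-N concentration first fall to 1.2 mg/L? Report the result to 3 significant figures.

23.5 km

Mixed concentration C = ΣQC/ΣQ = (2.820·0.1900 + 0.6590·13.70) / 3.479 = 9.564/3.479 = 2.749 mg/L.
Half-life 21 h → k = ln 2 / 21 = 0.03301 h⁻¹ = 0.7922 d⁻¹.
Set 2.749·exp(−k·t) = 1.2 → t = ln(2.749/1.2)/k = 90410 s = 25.11 h.
Distance = v·t = 0.26·90410 = 23510 m = 23.51 km.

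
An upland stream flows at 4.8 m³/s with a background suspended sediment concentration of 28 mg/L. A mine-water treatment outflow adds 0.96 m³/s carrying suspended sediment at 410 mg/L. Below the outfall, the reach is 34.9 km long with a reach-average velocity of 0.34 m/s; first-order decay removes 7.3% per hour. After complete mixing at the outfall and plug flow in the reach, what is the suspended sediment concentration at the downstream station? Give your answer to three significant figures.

Conservation of mass: C = (4.800·28.00 + 0.9600·410.0) / 5.760 = 528.0/5.760 = 91.67 mg/L.
Travel time t = 34.9·1000 / 0.34 = 102600 s = 28.51 h.
7.3%/h lost → k = −ln(1 − 0.073) = 0.07580 h⁻¹.
Applying C = C₀e^(−kt): 91.67 × 0.1152 = 10.56 mg/L.

10.6 mg/L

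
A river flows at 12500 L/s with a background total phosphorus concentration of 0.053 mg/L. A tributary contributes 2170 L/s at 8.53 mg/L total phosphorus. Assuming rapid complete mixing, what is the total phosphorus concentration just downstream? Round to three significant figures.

1.31 mg/L

Mixed concentration C = ΣQC/ΣQ = (12500·0.05300 + 2170·8.530) / 14670 = 19170/14670 = 1.307 mg/L.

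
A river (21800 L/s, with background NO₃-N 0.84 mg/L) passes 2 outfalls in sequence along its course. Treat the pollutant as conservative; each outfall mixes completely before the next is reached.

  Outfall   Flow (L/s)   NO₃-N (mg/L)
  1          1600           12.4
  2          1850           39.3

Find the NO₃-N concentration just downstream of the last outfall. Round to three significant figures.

Below outfall 1: Q → 23400 L/s, C = (21800·0.8400 + 1600·12.40)/23400 = 1.630 mg/L.
Below outfall 2: Q → 25250 L/s, C = (23400·1.630 + 1850·39.30)/25250 = 4.390 mg/L.

4.39 mg/L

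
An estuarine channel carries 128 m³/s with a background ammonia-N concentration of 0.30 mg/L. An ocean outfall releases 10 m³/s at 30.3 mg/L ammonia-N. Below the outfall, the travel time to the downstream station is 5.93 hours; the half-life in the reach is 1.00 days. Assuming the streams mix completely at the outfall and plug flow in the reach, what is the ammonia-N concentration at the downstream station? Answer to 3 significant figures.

After mixing, C = (128.0·0.3000 + 10.00·30.30) / 138.0 = 341.4/138.0 = 2.474 mg/L.
Half-life 1.00 d → k = ln 2 / 1.00 = 0.6931 d⁻¹.
Decay over the reach: 2.474·exp(−kt) = 2.474·0.8426 = 2.085 mg/L.

2.08 mg/L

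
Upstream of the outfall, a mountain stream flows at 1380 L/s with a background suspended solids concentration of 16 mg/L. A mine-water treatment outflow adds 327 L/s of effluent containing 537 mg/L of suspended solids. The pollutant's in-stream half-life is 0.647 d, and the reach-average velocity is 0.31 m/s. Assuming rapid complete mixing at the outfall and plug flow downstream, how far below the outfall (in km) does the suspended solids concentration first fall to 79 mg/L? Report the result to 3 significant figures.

9.56 km

Mass balance: C = (1380·16.00 + 327.0·537.0) / 1707 = 197700/1707 = 115.8 mg/L.
Half-life 0.647 d → k = ln 2 / 0.647 = 1.071 d⁻¹.
Set 115.8·exp(−k·t) = 79 → t = ln(115.8/79)/k = 30840 s = 8.568 h.
Distance = v·t = 0.31·30840 = 9562 m = 9.562 km.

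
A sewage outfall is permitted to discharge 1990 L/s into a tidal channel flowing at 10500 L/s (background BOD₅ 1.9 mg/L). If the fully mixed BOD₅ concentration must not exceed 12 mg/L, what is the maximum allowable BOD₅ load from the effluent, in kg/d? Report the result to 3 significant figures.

11200 kg/d

Mass balance at the limit: 10500·1.900 + 1990·Cₑ = 12490·12 → Cₑ = 65.29 mg/L.
1990 L/s = 1.990 m³/s. Load = 1.990 m³/s × 65.29 g/m³ × 86 400 s/d = 11230 kg/d.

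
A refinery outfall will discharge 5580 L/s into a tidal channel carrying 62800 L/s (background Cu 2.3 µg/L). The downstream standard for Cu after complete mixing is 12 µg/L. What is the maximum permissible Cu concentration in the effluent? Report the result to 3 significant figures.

121 µg/L

At the limit, (Qr·Cr + Qe·Cₑ)/(Qr + Qe) = 12:
Cₑ = (68380·12 − 62800·2.300) / 5580 = 121.2 µg/L.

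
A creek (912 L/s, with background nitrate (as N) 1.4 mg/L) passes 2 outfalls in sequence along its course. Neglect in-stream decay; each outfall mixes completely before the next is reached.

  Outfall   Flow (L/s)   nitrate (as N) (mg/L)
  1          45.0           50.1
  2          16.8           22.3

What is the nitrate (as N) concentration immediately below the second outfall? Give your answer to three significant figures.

4.01 mg/L

Outfall 1: combined Q = 957.0 L/s; C = (912.0·1.400 + 45.00·50.10)/957.0 = 3.690 mg/L.
Outfall 2: combined Q = 973.8 L/s; C = (957.0·3.690 + 16.80·22.30)/973.8 = 4.011 mg/L.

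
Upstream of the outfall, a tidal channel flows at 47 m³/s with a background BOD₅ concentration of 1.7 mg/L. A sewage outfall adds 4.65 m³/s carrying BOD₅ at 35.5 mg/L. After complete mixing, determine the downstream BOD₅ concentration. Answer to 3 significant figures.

After mixing, C = (47.00·1.700 + 4.650·35.50) / 51.65 = 245.0/51.65 = 4.743 mg/L.

4.74 mg/L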